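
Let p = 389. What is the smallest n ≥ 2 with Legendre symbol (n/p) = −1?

2

(2/389) = −1, so 2 is the smallest positive non-residue mod 389.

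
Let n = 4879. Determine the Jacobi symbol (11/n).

Reciprocity: 11 ≡ 3 and 4879 ≡ 3 (mod 4), so (11/4879) = −(4879/11).
Reduce top mod 11: now compute (6/11).
Pull out 2: since 11 ≡ 3 (mod 8), (2/11) = -1.
Reciprocity: 3 ≡ 3 and 11 ≡ 3 (mod 4), so (3/11) = −(11/3).
Reduce top mod 3: now compute (2/3).
Pull out 2: since 3 ≡ 3 (mod 8), (2/3) = -1.
Reached (1/3) = 1. Collecting the sign flips along the way, the symbol is +1.

1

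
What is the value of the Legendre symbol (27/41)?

Euler's criterion: (27/41) ≡ 27^20 (mod 41).
27^2 ≡ 32 (mod 41)
27^4 ≡ 40 (mod 41)
27^8 ≡ 1 (mod 41)
27^16 ≡ 1 (mod 41)
27^20 = 27^(16+4) ≡ 40 (mod 41).
Result is 40 ≡ −1, so (27/41) = −1.

-1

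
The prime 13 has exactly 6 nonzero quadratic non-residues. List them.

2 5 6 7 8 11

Square k = 1,…,6 (k and 13−k give the same square):
1²=1, 2²=4, 3²=9, 4²≡3, 5²≡12, 6²≡10 (mod 13).
The residues are {1, 3, 4, 9, 10, 12}; the non-residues are the remaining 6 nonzero classes.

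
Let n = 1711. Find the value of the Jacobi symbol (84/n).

-1

Pull out 2^2: since 1711 ≡ 7 (mod 8), (2/1711) = +1, so (2/1711)^2 = +1.
Reciprocity: 21 ≡ 1 and 1711 ≡ 3 (mod 4), so (21/1711) = +(1711/21).
Reduce top mod 21: now compute (10/21).
Pull out 2: since 21 ≡ 5 (mod 8), (2/21) = -1.
Reciprocity: 5 ≡ 1 and 21 ≡ 1 (mod 4), so (5/21) = +(21/5).
Reduce top mod 5: now compute (1/5).
Reached (1/5) = 1. Collecting the sign flips along the way, the symbol is -1.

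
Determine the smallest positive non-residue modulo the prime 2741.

2

(2/2741) = −1, so 2 is the smallest positive non-residue mod 2741.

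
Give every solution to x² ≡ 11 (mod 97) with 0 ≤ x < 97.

97 ≡ 1 (mod 4), so we find a root by search.
Trying successive values, 37² = 1369 ≡ 11 (mod 97). The other root is 97 − 37 = 60.

37, 60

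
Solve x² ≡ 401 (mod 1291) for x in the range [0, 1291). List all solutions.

407, 884

Since 1291 ≡ 3 (mod 4), a square root of 401 is 401^((1291+1)/4) = 401^323 mod 1291.
Repeated squaring: 401^2≡717, 401^4≡271, 401^8≡1145, 401^16≡660, 401^32≡533, 401^64≡69, 401^128≡888, 401^256≡1034 (mod 1291).
401^323 = 401^(256+64+2+1) ≡ 884 (mod 1291).
Check: 884² = 781456 ≡ 401 (mod 1291). The two roots are 407 and 884.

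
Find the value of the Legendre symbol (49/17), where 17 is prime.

First reduce: 49 ≡ 15 (mod 17).
Reciprocity: 15 ≡ 3 and 17 ≡ 1 (mod 4), so (15/17) = +(17/15).
Reduce top mod 15: now compute (2/15).
Pull out 2: since 15 ≡ 7 (mod 8), (2/15) = +1.
Reached (1/15) = 1. Collecting the sign flips along the way, the symbol is +1.

1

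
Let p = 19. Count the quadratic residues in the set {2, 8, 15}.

(2/19) = -1 → non-residue.
(8/19) = -1 → non-residue.
(15/19) = -1 → non-residue.
Total quadratic residues among the 3: 0.

0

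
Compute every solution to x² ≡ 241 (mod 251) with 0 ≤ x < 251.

50, 201

Since 251 ≡ 3 (mod 4), a square root of 241 is 241^((251+1)/4) = 241^63 mod 251.
Repeated squaring: 241^2≡100, 241^4≡211, 241^8≡94, 241^16≡51, 241^32≡91 (mod 251).
241^63 = 241^(32+16+8+4+2+1) ≡ 201 (mod 251).
Check: 201² = 40401 ≡ 241 (mod 251). The two roots are 50 and 201.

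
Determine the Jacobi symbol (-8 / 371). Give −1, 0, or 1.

1

First reduce: -8 ≡ 363 (mod 371).
Reciprocity: 363 ≡ 3 and 371 ≡ 3 (mod 4), so (363/371) = −(371/363).
Reduce top mod 363: now compute (8/363).
Pull out 2^3: since 363 ≡ 3 (mod 8), (2/363) = -1, so (2/363)^3 = -1.
Reached (1/363) = 1. Collecting the sign flips along the way, the symbol is +1.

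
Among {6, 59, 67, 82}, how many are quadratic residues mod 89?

1

(6/89) = -1 → non-residue.
(59/89) = -1 → non-residue.
(67/89) = +1 → QR.
(82/89) = -1 → non-residue.
Total quadratic residues among the 4: 1.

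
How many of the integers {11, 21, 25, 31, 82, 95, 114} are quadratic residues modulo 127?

5

(11/127) = +1 → QR.
(21/127) = +1 → QR.
(25/127) = +1 → QR.
(31/127) = +1 → QR.
(82/127) = +1 → QR.
(95/127) = -1 → non-residue.
(114/127) = -1 → non-residue.
Total quadratic residues among the 7: 5.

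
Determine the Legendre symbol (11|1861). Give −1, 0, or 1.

-1

Reciprocity: 11 ≡ 3 and 1861 ≡ 1 (mod 4), so (11/1861) = +(1861/11).
Reduce top mod 11: now compute (2/11).
Pull out 2: since 11 ≡ 3 (mod 8), (2/11) = -1.
Reached (1/11) = 1. Collecting the sign flips along the way, the symbol is -1.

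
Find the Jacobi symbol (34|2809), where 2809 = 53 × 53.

Pull out 2: since 2809 ≡ 1 (mod 8), (2/2809) = +1.
Reciprocity: 17 ≡ 1 and 2809 ≡ 1 (mod 4), so (17/2809) = +(2809/17).
Reduce top mod 17: now compute (4/17).
Pull out 2^2: since 17 ≡ 1 (mod 8), (2/17) = +1, so (2/17)^2 = +1.
Reached (1/17) = 1. Collecting the sign flips along the way, the symbol is +1.

1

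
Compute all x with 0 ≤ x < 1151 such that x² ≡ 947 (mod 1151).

57, 1094

Since 1151 ≡ 3 (mod 4), a square root of 947 is 947^((1151+1)/4) = 947^288 mod 1151.
Repeated squaring: 947^2≡180, 947^4≡172, 947^8≡809, 947^16≡713, 947^32≡778, 947^64≡1009, 947^128≡597, 947^256≡750 (mod 1151).
947^288 = 947^(256+32) ≡ 1094 (mod 1151).
Check: 1094² = 1196836 ≡ 947 (mod 1151). The two roots are 57 and 1094.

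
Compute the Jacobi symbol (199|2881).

-1

Reciprocity: 199 ≡ 3 and 2881 ≡ 1 (mod 4), so (199/2881) = +(2881/199).
Reduce top mod 199: now compute (95/199).
Reciprocity: 95 ≡ 3 and 199 ≡ 3 (mod 4), so (95/199) = −(199/95).
Reduce top mod 95: now compute (9/95).
Reciprocity: 9 ≡ 1 and 95 ≡ 3 (mod 4), so (9/95) = +(95/9).
Reduce top mod 9: now compute (5/9).
Reciprocity: 5 ≡ 1 and 9 ≡ 1 (mod 4), so (5/9) = +(9/5).
Reduce top mod 5: now compute (4/5).
Pull out 2^2: since 5 ≡ 5 (mod 8), (2/5) = -1, so (2/5)^2 = +1.
Reached (1/5) = 1. Collecting the sign flips along the way, the symbol is -1.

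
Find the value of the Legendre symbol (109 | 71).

1

Euler's criterion: (109/71) ≡ 38^35 (mod 71).
38^2 ≡ 24 (mod 71)
38^4 ≡ 8 (mod 71)
38^8 ≡ 64 (mod 71)
38^16 ≡ 49 (mod 71)
38^32 ≡ 58 (mod 71)
38^35 = 38^(32+2+1) ≡ 1 (mod 71).
Result is 1, so (109/71) = 1.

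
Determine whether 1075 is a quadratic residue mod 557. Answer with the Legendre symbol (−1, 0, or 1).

1

Euler's criterion: (1075/557) ≡ 518^278 (mod 557).
518^2 ≡ 407 (mod 557)
518^4 ≡ 220 (mod 557)
518^8 ≡ 498 (mod 557)
518^16 ≡ 139 (mod 557)
518^32 ≡ 383 (mod 557)
518^64 ≡ 198 (mod 557)
518^128 ≡ 214 (mod 557)
518^256 ≡ 122 (mod 557)
518^278 = 518^(256+16+4+2) ≡ 1 (mod 557).
Result is 1, so (1075/557) = 1.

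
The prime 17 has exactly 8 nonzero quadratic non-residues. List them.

3, 5, 6, 7, 10, 11, 12, 14

Square k = 1,…,8 (k and 17−k give the same square):
1²=1, 2²=4, 3²=9, 4²=16, 5²≡8, 6²≡2, 7²≡15, 8²≡13 (mod 17).
The residues are {1, 2, 4, 8, 9, 13, 15, 16}; the non-residues are the remaining 8 nonzero classes.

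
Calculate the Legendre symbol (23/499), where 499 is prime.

-1

Reciprocity: 23 ≡ 3 and 499 ≡ 3 (mod 4), so (23/499) = −(499/23).
Reduce top mod 23: now compute (16/23).
Pull out 2^4: since 23 ≡ 7 (mod 8), (2/23) = +1, so (2/23)^4 = +1.
Reached (1/23) = 1. Collecting the sign flips along the way, the symbol is -1.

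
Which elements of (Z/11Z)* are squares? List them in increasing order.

1, 3, 4, 5, 9

Square k = 1,…,5 (k and 11−k give the same square):
1²=1, 2²=4, 3²=9, 4²≡5, 5²≡3 (mod 11).
So the quadratic residues mod 11 are {1, 3, 4, 5, 9}.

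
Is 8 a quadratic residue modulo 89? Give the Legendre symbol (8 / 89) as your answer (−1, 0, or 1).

Euler's criterion: (8/89) ≡ 8^44 (mod 89).
8^2 ≡ 64 (mod 89)
8^4 ≡ 2 (mod 89)
8^8 ≡ 4 (mod 89)
8^16 ≡ 16 (mod 89)
8^32 ≡ 78 (mod 89)
8^44 = 8^(32+8+4) ≡ 1 (mod 89).
Result is 1, so (8/89) = 1.

1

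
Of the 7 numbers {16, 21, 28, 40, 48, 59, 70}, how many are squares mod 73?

3

(16/73) = +1 → QR.
(21/73) = -1 → non-residue.
(28/73) = -1 → non-residue.
(40/73) = -1 → non-residue.
(48/73) = +1 → QR.
(59/73) = -1 → non-residue.
(70/73) = +1 → QR.
Total quadratic residues among the 7: 3.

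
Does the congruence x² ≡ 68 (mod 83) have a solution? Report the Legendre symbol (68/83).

Pull out 2^2: since 83 ≡ 3 (mod 8), (2/83) = -1, so (2/83)^2 = +1.
Reciprocity: 17 ≡ 1 and 83 ≡ 3 (mod 4), so (17/83) = +(83/17).
Reduce top mod 17: now compute (15/17).
Reciprocity: 15 ≡ 3 and 17 ≡ 1 (mod 4), so (15/17) = +(17/15).
Reduce top mod 15: now compute (2/15).
Pull out 2: since 15 ≡ 7 (mod 8), (2/15) = +1.
Reached (1/15) = 1. Collecting the sign flips along the way, the symbol is +1.

1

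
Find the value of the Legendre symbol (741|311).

Euler's criterion: (741/311) ≡ 119^155 (mod 311).
119^2 ≡ 166 (mod 311)
119^4 ≡ 188 (mod 311)
119^8 ≡ 201 (mod 311)
119^16 ≡ 282 (mod 311)
119^32 ≡ 219 (mod 311)
119^64 ≡ 67 (mod 311)
119^128 ≡ 135 (mod 311)
119^155 = 119^(128+16+8+2+1) ≡ 310 (mod 311).
Result is 310 ≡ −1, so (741/311) = −1.

-1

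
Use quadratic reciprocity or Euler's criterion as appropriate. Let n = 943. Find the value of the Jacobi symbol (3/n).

Reciprocity: 3 ≡ 3 and 943 ≡ 3 (mod 4), so (3/943) = −(943/3).
Reduce top mod 3: now compute (1/3).
Reached (1/3) = 1. Collecting the sign flips along the way, the symbol is -1.

-1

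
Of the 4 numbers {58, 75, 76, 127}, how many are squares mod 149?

2

(58/149) = -1 → non-residue.
(75/149) = -1 → non-residue.
(76/149) = +1 → QR.
(127/149) = +1 → QR.
Total quadratic residues among the 4: 2.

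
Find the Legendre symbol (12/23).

1

Euler's criterion: (12/23) ≡ 12^11 (mod 23).
12^2 ≡ 6 (mod 23)
12^4 ≡ 13 (mod 23)
12^8 ≡ 8 (mod 23)
12^11 = 12^(8+2+1) ≡ 1 (mod 23).
Result is 1, so (12/23) = 1.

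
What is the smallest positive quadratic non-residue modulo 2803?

2

(2/2803) = −1, so 2 is the smallest positive non-residue mod 2803.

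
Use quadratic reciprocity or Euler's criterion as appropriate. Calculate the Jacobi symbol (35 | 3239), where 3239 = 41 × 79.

Reciprocity: 35 ≡ 3 and 3239 ≡ 3 (mod 4), so (35/3239) = −(3239/35).
Reduce top mod 35: now compute (19/35).
Reciprocity: 19 ≡ 3 and 35 ≡ 3 (mod 4), so (19/35) = −(35/19).
Reduce top mod 19: now compute (16/19).
Pull out 2^4: since 19 ≡ 3 (mod 8), (2/19) = -1, so (2/19)^4 = +1.
Reached (1/19) = 1. Collecting the sign flips along the way, the symbol is +1.

1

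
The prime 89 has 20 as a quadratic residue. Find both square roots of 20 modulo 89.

89 ≡ 1 (mod 4), so we find a root by search.
Trying successive values, 38² = 1444 ≡ 20 (mod 89). The other root is 89 − 38 = 51.

38, 51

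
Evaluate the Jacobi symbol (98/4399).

1

Pull out 2: since 4399 ≡ 7 (mod 8), (2/4399) = +1.
Reciprocity: 49 ≡ 1 and 4399 ≡ 3 (mod 4), so (49/4399) = +(4399/49).
Reduce top mod 49: now compute (38/49).
Pull out 2: since 49 ≡ 1 (mod 8), (2/49) = +1.
Reciprocity: 19 ≡ 3 and 49 ≡ 1 (mod 4), so (19/49) = +(49/19).
Reduce top mod 19: now compute (11/19).
Reciprocity: 11 ≡ 3 and 19 ≡ 3 (mod 4), so (11/19) = −(19/11).
Reduce top mod 11: now compute (8/11).
Pull out 2^3: since 11 ≡ 3 (mod 8), (2/11) = -1, so (2/11)^3 = -1.
Reached (1/11) = 1. Collecting the sign flips along the way, the symbol is +1.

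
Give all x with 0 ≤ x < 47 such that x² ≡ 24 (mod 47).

20, 27

Since 47 ≡ 3 (mod 4), a square root of 24 is 24^((47+1)/4) = 24^12 mod 47.
Repeated squaring: 24^2≡12, 24^4≡3, 24^8≡9 (mod 47).
24^12 = 24^(8+4) ≡ 27 (mod 47).
Check: 27² = 729 ≡ 24 (mod 47). The two roots are 20 and 27.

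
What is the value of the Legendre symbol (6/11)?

-1

Pull out 2: since 11 ≡ 3 (mod 8), (2/11) = -1.
Reciprocity: 3 ≡ 3 and 11 ≡ 3 (mod 4), so (3/11) = −(11/3).
Reduce top mod 3: now compute (2/3).
Pull out 2: since 3 ≡ 3 (mod 8), (2/3) = -1.
Reached (1/3) = 1. Collecting the sign flips along the way, the symbol is -1.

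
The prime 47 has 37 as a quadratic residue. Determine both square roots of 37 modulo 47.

15, 32

Since 47 ≡ 3 (mod 4), a square root of 37 is 37^((47+1)/4) = 37^12 mod 47.
Repeated squaring: 37^2≡6, 37^4≡36, 37^8≡27 (mod 47).
37^12 = 37^(8+4) ≡ 32 (mod 47).
Check: 32² = 1024 ≡ 37 (mod 47). The two roots are 15 and 32.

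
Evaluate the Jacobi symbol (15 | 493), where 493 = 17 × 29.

-1

Reciprocity: 15 ≡ 3 and 493 ≡ 1 (mod 4), so (15/493) = +(493/15).
Reduce top mod 15: now compute (13/15).
Reciprocity: 13 ≡ 1 and 15 ≡ 3 (mod 4), so (13/15) = +(15/13).
Reduce top mod 13: now compute (2/13).
Pull out 2: since 13 ≡ 5 (mod 8), (2/13) = -1.
Reached (1/13) = 1. Collecting the sign flips along the way, the symbol is -1.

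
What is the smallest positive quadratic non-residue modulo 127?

3

(2/127) = +1, so 2 is a residue.
(3/127) = −1, so 3 is the smallest positive non-residue mod 127.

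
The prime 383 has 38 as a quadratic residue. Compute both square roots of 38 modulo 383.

Since 383 ≡ 3 (mod 4), a square root of 38 is 38^((383+1)/4) = 38^96 mod 383.
Repeated squaring: 38^2≡295, 38^4≡84, 38^8≡162, 38^16≡200, 38^32≡168, 38^64≡265 (mod 383).
38^96 = 38^(64+32) ≡ 92 (mod 383).
Check: 92² = 8464 ≡ 38 (mod 383). The two roots are 92 and 291.

92, 291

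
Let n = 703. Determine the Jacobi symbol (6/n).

Pull out 2: since 703 ≡ 7 (mod 8), (2/703) = +1.
Reciprocity: 3 ≡ 3 and 703 ≡ 3 (mod 4), so (3/703) = −(703/3).
Reduce top mod 3: now compute (1/3).
Reached (1/3) = 1. Collecting the sign flips along the way, the symbol is -1.

-1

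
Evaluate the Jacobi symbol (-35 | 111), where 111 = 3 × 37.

First reduce: -35 ≡ 76 (mod 111).
Pull out 2^2: since 111 ≡ 7 (mod 8), (2/111) = +1, so (2/111)^2 = +1.
Reciprocity: 19 ≡ 3 and 111 ≡ 3 (mod 4), so (19/111) = −(111/19).
Reduce top mod 19: now compute (16/19).
Pull out 2^4: since 19 ≡ 3 (mod 8), (2/19) = -1, so (2/19)^4 = +1.
Reached (1/19) = 1. Collecting the sign flips along the way, the symbol is -1.

-1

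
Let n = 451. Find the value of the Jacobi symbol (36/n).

Pull out 2^2: since 451 ≡ 3 (mod 8), (2/451) = -1, so (2/451)^2 = +1.
Reciprocity: 9 ≡ 1 and 451 ≡ 3 (mod 4), so (9/451) = +(451/9).
Reduce top mod 9: now compute (1/9).
Reached (1/9) = 1. Collecting the sign flips along the way, the symbol is +1.

1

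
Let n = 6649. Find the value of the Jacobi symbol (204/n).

Pull out 2^2: since 6649 ≡ 1 (mod 8), (2/6649) = +1, so (2/6649)^2 = +1.
Reciprocity: 51 ≡ 3 and 6649 ≡ 1 (mod 4), so (51/6649) = +(6649/51).
Reduce top mod 51: now compute (19/51).
Reciprocity: 19 ≡ 3 and 51 ≡ 3 (mod 4), so (19/51) = −(51/19).
Reduce top mod 19: now compute (13/19).
Reciprocity: 13 ≡ 1 and 19 ≡ 3 (mod 4), so (13/19) = +(19/13).
Reduce top mod 13: now compute (6/13).
Pull out 2: since 13 ≡ 5 (mod 8), (2/13) = -1.
Reciprocity: 3 ≡ 3 and 13 ≡ 1 (mod 4), so (3/13) = +(13/3).
Reduce top mod 3: now compute (1/3).
Reached (1/3) = 1. Collecting the sign flips along the way, the symbol is +1.

1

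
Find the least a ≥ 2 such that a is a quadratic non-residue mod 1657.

(2/1657) = +1, so 2 is a residue.
(3/1657) = +1, so 3 is a residue.
(4/1657) = +1, so 4 is a residue.
(5/1657) = −1, so 5 is the smallest positive non-residue mod 1657.

5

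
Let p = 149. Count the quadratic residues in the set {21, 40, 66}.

(21/149) = -1 → non-residue.
(40/149) = -1 → non-residue.
(66/149) = -1 → non-residue.
Total quadratic residues among the 3: 0.

0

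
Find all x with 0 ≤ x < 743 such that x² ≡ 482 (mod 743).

Since 743 ≡ 3 (mod 4), a square root of 482 is 482^((743+1)/4) = 482^186 mod 743.
Repeated squaring: 482^2≡508, 482^4≡243, 482^8≡352, 482^16≡566, 482^32≡123, 482^64≡269, 482^128≡290 (mod 743).
482^186 = 482^(128+32+16+8+2) ≡ 35 (mod 743).
Check: 35² = 1225 ≡ 482 (mod 743). The two roots are 35 and 708.

35, 708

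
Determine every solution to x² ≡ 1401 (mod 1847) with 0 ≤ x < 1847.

843, 1004

Since 1847 ≡ 3 (mod 4), a square root of 1401 is 1401^((1847+1)/4) = 1401^462 mod 1847.
Repeated squaring: 1401^2≡1287, 1401^4≡1457, 1401^8≡646, 1401^16≡1741, 1401^32≡154, 1401^64≡1552, 1401^128≡216, 1401^256≡481 (mod 1847).
1401^462 = 1401^(256+128+64+8+4+2) ≡ 1004 (mod 1847).
Check: 1004² = 1008016 ≡ 1401 (mod 1847). The two roots are 843 and 1004.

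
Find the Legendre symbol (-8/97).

First reduce: -8 ≡ 89 (mod 97).
Reciprocity: 89 ≡ 1 and 97 ≡ 1 (mod 4), so (89/97) = +(97/89).
Reduce top mod 89: now compute (8/89).
Pull out 2^3: since 89 ≡ 1 (mod 8), (2/89) = +1, so (2/89)^3 = +1.
Reached (1/89) = 1. Collecting the sign flips along the way, the symbol is +1.

1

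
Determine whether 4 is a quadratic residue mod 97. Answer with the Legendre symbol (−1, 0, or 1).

1

Euler's criterion: (4/97) ≡ 4^48 (mod 97).
4^2 ≡ 16 (mod 97)
4^4 ≡ 62 (mod 97)
4^8 ≡ 61 (mod 97)
4^16 ≡ 35 (mod 97)
4^32 ≡ 61 (mod 97)
4^48 = 4^(32+16) ≡ 1 (mod 97).
Result is 1, so (4/97) = 1.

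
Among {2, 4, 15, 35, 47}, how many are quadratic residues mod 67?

(2/67) = -1 → non-residue.
(4/67) = +1 → QR.
(15/67) = +1 → QR.
(35/67) = +1 → QR.
(47/67) = +1 → QR.
Total quadratic residues among the 5: 4.

4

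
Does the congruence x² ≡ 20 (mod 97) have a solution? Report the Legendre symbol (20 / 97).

-1

Euler's criterion: (20/97) ≡ 20^48 (mod 97).
20^2 ≡ 12 (mod 97)
20^4 ≡ 47 (mod 97)
20^8 ≡ 75 (mod 97)
20^16 ≡ 96 (mod 97)
20^32 ≡ 1 (mod 97)
20^48 = 20^(32+16) ≡ 96 (mod 97).
Result is 96 ≡ −1, so (20/97) = −1.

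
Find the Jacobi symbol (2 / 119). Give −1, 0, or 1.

1

Pull out 2: since 119 ≡ 7 (mod 8), (2/119) = +1.
Reached (1/119) = 1. Collecting the sign flips along the way, the symbol is +1.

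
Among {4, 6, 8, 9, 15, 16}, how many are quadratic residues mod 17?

5

(4/17) = +1 → QR.
(6/17) = -1 → non-residue.
(8/17) = +1 → QR.
(9/17) = +1 → QR.
(15/17) = +1 → QR.
(16/17) = +1 → QR.
Total quadratic residues among the 6: 5.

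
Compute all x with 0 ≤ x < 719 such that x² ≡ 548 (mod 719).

Since 719 ≡ 3 (mod 4), a square root of 548 is 548^((719+1)/4) = 548^180 mod 719.
Repeated squaring: 548^2≡481, 548^4≡562, 548^8≡203, 548^16≡226, 548^32≡27, 548^64≡10, 548^128≡100 (mod 719).
548^180 = 548^(128+32+16+4) ≡ 317 (mod 719).
Check: 317² = 100489 ≡ 548 (mod 719). The two roots are 317 and 402.

317, 402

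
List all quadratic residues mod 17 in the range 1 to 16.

1 2 4 8 9 13 15 16

Square k = 1,…,8 (k and 17−k give the same square):
1²=1, 2²=4, 3²=9, 4²=16, 5²≡8, 6²≡2, 7²≡15, 8²≡13 (mod 17).
So the quadratic residues mod 17 are {1, 2, 4, 8, 9, 13, 15, 16}.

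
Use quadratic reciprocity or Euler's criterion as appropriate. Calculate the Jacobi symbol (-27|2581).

First reduce: -27 ≡ 2554 (mod 2581).
Pull out 2: since 2581 ≡ 5 (mod 8), (2/2581) = -1.
Reciprocity: 1277 ≡ 1 and 2581 ≡ 1 (mod 4), so (1277/2581) = +(2581/1277).
Reduce top mod 1277: now compute (27/1277).
Reciprocity: 27 ≡ 3 and 1277 ≡ 1 (mod 4), so (27/1277) = +(1277/27).
Reduce top mod 27: now compute (8/27).
Pull out 2^3: since 27 ≡ 3 (mod 8), (2/27) = -1, so (2/27)^3 = -1.
Reached (1/27) = 1. Collecting the sign flips along the way, the symbol is +1.

1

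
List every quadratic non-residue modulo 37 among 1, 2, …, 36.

2 5 6 8 13 14 15 17 18 19 20 22 23 24 29 31 32 35

Square k = 1,…,18 (k and 37−k give the same square):
1²=1, 2²=4, 3²=9, 4²=16, 5²=25, 6²=36, 7²≡12, 8²≡27, 9²≡7, 10²≡26, 11²≡10, 12²≡33, 13²≡21, 14²≡11, 15²≡3, 16²≡34, 17²≡30, 18²≡28 (mod 37).
The residues are {1, 3, 4, 7, 9, 10, 11, 12, 16, 21, 25, 26, 27, 28, 30, 33, 34, 36}; the non-residues are the remaining 18 nonzero classes.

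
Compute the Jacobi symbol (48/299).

1

Pull out 2^4: since 299 ≡ 3 (mod 8), (2/299) = -1, so (2/299)^4 = +1.
Reciprocity: 3 ≡ 3 and 299 ≡ 3 (mod 4), so (3/299) = −(299/3).
Reduce top mod 3: now compute (2/3).
Pull out 2: since 3 ≡ 3 (mod 8), (2/3) = -1.
Reached (1/3) = 1. Collecting the sign flips along the way, the symbol is +1.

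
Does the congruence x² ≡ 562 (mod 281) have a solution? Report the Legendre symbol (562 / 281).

0

First reduce: 562 ≡ 0 (mod 281).
Top reduces to 0: gcd > 1, so the symbol is 0.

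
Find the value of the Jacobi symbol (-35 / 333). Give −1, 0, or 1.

-1

First reduce: -35 ≡ 298 (mod 333).
Pull out 2: since 333 ≡ 5 (mod 8), (2/333) = -1.
Reciprocity: 149 ≡ 1 and 333 ≡ 1 (mod 4), so (149/333) = +(333/149).
Reduce top mod 149: now compute (35/149).
Reciprocity: 35 ≡ 3 and 149 ≡ 1 (mod 4), so (35/149) = +(149/35).
Reduce top mod 35: now compute (9/35).
Reciprocity: 9 ≡ 1 and 35 ≡ 3 (mod 4), so (9/35) = +(35/9).
Reduce top mod 9: now compute (8/9).
Pull out 2^3: since 9 ≡ 1 (mod 8), (2/9) = +1, so (2/9)^3 = +1.
Reached (1/9) = 1. Collecting the sign flips along the way, the symbol is -1.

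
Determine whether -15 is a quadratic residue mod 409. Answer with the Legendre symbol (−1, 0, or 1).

Euler's criterion: (-15/409) ≡ 394^204 (mod 409).
394^2 ≡ 225 (mod 409)
394^4 ≡ 318 (mod 409)
394^8 ≡ 101 (mod 409)
394^16 ≡ 385 (mod 409)
394^32 ≡ 167 (mod 409)
394^64 ≡ 77 (mod 409)
394^128 ≡ 203 (mod 409)
394^204 = 394^(128+64+8+4) ≡ 1 (mod 409).
Result is 1, so (-15/409) = 1.

1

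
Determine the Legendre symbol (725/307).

-1

First reduce: 725 ≡ 111 (mod 307).
Reciprocity: 111 ≡ 3 and 307 ≡ 3 (mod 4), so (111/307) = −(307/111).
Reduce top mod 111: now compute (85/111).
Reciprocity: 85 ≡ 1 and 111 ≡ 3 (mod 4), so (85/111) = +(111/85).
Reduce top mod 85: now compute (26/85).
Pull out 2: since 85 ≡ 5 (mod 8), (2/85) = -1.
Reciprocity: 13 ≡ 1 and 85 ≡ 1 (mod 4), so (13/85) = +(85/13).
Reduce top mod 13: now compute (7/13).
Reciprocity: 7 ≡ 3 and 13 ≡ 1 (mod 4), so (7/13) = +(13/7).
Reduce top mod 7: now compute (6/7).
Pull out 2: since 7 ≡ 7 (mod 8), (2/7) = +1.
Reciprocity: 3 ≡ 3 and 7 ≡ 3 (mod 4), so (3/7) = −(7/3).
Reduce top mod 3: now compute (1/3).
Reached (1/3) = 1. Collecting the sign flips along the way, the symbol is -1.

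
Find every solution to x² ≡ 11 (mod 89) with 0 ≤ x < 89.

89 ≡ 1 (mod 4), so we find a root by search.
Trying successive values, 10² = 100 ≡ 11 (mod 89). The other root is 89 − 10 = 79.

10, 79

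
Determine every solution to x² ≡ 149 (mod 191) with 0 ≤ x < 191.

63, 128

Since 191 ≡ 3 (mod 4), a square root of 149 is 149^((191+1)/4) = 149^48 mod 191.
Repeated squaring: 149^2≡45, 149^4≡115, 149^8≡46, 149^16≡15, 149^32≡34 (mod 191).
149^48 = 149^(32+16) ≡ 128 (mod 191).
Check: 128² = 16384 ≡ 149 (mod 191). The two roots are 63 and 128.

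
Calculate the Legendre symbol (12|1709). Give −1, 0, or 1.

Pull out 2^2: since 1709 ≡ 5 (mod 8), (2/1709) = -1, so (2/1709)^2 = +1.
Reciprocity: 3 ≡ 3 and 1709 ≡ 1 (mod 4), so (3/1709) = +(1709/3).
Reduce top mod 3: now compute (2/3).
Pull out 2: since 3 ≡ 3 (mod 8), (2/3) = -1.
Reached (1/3) = 1. Collecting the sign flips along the way, the symbol is -1.

-1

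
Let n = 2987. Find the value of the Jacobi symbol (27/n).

Reciprocity: 27 ≡ 3 and 2987 ≡ 3 (mod 4), so (27/2987) = −(2987/27).
Reduce top mod 27: now compute (17/27).
Reciprocity: 17 ≡ 1 and 27 ≡ 3 (mod 4), so (17/27) = +(27/17).
Reduce top mod 17: now compute (10/17).
Pull out 2: since 17 ≡ 1 (mod 8), (2/17) = +1.
Reciprocity: 5 ≡ 1 and 17 ≡ 1 (mod 4), so (5/17) = +(17/5).
Reduce top mod 5: now compute (2/5).
Pull out 2: since 5 ≡ 5 (mod 8), (2/5) = -1.
Reached (1/5) = 1. Collecting the sign flips along the way, the symbol is +1.

1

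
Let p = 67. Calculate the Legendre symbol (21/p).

Euler's criterion: (21/67) ≡ 21^33 (mod 67).
21^2 ≡ 39 (mod 67)
21^4 ≡ 47 (mod 67)
21^8 ≡ 65 (mod 67)
21^16 ≡ 4 (mod 67)
21^32 ≡ 16 (mod 67)
21^33 = 21^(32+1) ≡ 1 (mod 67).
Result is 1, so (21/67) = 1.

1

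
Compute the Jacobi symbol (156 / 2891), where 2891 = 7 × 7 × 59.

-1

Pull out 2^2: since 2891 ≡ 3 (mod 8), (2/2891) = -1, so (2/2891)^2 = +1.
Reciprocity: 39 ≡ 3 and 2891 ≡ 3 (mod 4), so (39/2891) = −(2891/39).
Reduce top mod 39: now compute (5/39).
Reciprocity: 5 ≡ 1 and 39 ≡ 3 (mod 4), so (5/39) = +(39/5).
Reduce top mod 5: now compute (4/5).
Pull out 2^2: since 5 ≡ 5 (mod 8), (2/5) = -1, so (2/5)^2 = +1.
Reached (1/5) = 1. Collecting the sign flips along the way, the symbol is -1.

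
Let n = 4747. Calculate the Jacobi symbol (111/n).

-1

Reciprocity: 111 ≡ 3 and 4747 ≡ 3 (mod 4), so (111/4747) = −(4747/111).
Reduce top mod 111: now compute (85/111).
Reciprocity: 85 ≡ 1 and 111 ≡ 3 (mod 4), so (85/111) = +(111/85).
Reduce top mod 85: now compute (26/85).
Pull out 2: since 85 ≡ 5 (mod 8), (2/85) = -1.
Reciprocity: 13 ≡ 1 and 85 ≡ 1 (mod 4), so (13/85) = +(85/13).
Reduce top mod 13: now compute (7/13).
Reciprocity: 7 ≡ 3 and 13 ≡ 1 (mod 4), so (7/13) = +(13/7).
Reduce top mod 7: now compute (6/7).
Pull out 2: since 7 ≡ 7 (mod 8), (2/7) = +1.
Reciprocity: 3 ≡ 3 and 7 ≡ 3 (mod 4), so (3/7) = −(7/3).
Reduce top mod 3: now compute (1/3).
Reached (1/3) = 1. Collecting the sign flips along the way, the symbol is -1.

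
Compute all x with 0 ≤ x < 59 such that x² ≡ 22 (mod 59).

9, 50

Since 59 ≡ 3 (mod 4), a square root of 22 is 22^((59+1)/4) = 22^15 mod 59.
Repeated squaring: 22^2≡12, 22^4≡26, 22^8≡27 (mod 59).
22^15 = 22^(8+4+2+1) ≡ 9 (mod 59).
Check: 9² = 81 ≡ 22 (mod 59). The two roots are 9 and 50.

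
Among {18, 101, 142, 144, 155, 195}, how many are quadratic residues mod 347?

1

(18/347) = -1 → non-residue.
(101/347) = -1 → non-residue.
(142/347) = -1 → non-residue.
(144/347) = +1 → QR.
(155/347) = -1 → non-residue.
(195/347) = -1 → non-residue.
Total quadratic residues among the 6: 1.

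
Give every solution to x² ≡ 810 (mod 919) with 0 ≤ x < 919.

Since 919 ≡ 3 (mod 4), a square root of 810 is 810^((919+1)/4) = 810^230 mod 919.
Repeated squaring: 810^2≡853, 810^4≡680, 810^8≡143, 810^16≡231, 810^32≡59, 810^64≡724, 810^128≡346 (mod 919).
810^230 = 810^(128+64+32+4+2) ≡ 100 (mod 919).
Check: 100² = 10000 ≡ 810 (mod 919). The two roots are 100 and 819.

100, 819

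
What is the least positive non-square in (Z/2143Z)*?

(2/2143) = +1, so 2 is a residue.
(3/2143) = −1, so 3 is the smallest positive non-residue mod 2143.

3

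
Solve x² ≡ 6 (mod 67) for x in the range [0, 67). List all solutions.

Since 67 ≡ 3 (mod 4), a square root of 6 is 6^((67+1)/4) = 6^17 mod 67.
Repeated squaring: 6^2≡36, 6^4≡23, 6^8≡60, 6^16≡49 (mod 67).
6^17 = 6^(16+1) ≡ 26 (mod 67).
Check: 26² = 676 ≡ 6 (mod 67). The two roots are 26 and 41.

26, 41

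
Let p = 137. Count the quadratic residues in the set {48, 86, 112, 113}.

1

(48/137) = -1 → non-residue.
(86/137) = -1 → non-residue.
(112/137) = +1 → QR.
(113/137) = -1 → non-residue.
Total quadratic residues among the 4: 1.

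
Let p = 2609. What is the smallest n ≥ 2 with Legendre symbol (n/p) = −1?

(2/2609) = +1, so 2 is a residue.
(3/2609) = −1, so 3 is the smallest positive non-residue mod 2609.

3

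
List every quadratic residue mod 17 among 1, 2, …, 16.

1,2,4,8,9,13,15,16

Square k = 1,…,8 (k and 17−k give the same square):
1²=1, 2²=4, 3²=9, 4²=16, 5²≡8, 6²≡2, 7²≡15, 8²≡13 (mod 17).
So the quadratic residues mod 17 are {1, 2, 4, 8, 9, 13, 15, 16}.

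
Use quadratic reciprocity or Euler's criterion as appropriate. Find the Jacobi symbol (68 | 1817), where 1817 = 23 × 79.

Pull out 2^2: since 1817 ≡ 1 (mod 8), (2/1817) = +1, so (2/1817)^2 = +1.
Reciprocity: 17 ≡ 1 and 1817 ≡ 1 (mod 4), so (17/1817) = +(1817/17).
Reduce top mod 17: now compute (15/17).
Reciprocity: 15 ≡ 3 and 17 ≡ 1 (mod 4), so (15/17) = +(17/15).
Reduce top mod 15: now compute (2/15).
Pull out 2: since 15 ≡ 7 (mod 8), (2/15) = +1.
Reached (1/15) = 1. Collecting the sign flips along the way, the symbol is +1.

1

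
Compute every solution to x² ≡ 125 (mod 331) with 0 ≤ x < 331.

159, 172

Since 331 ≡ 3 (mod 4), a square root of 125 is 125^((331+1)/4) = 125^83 mod 331.
Repeated squaring: 125^2≡68, 125^4≡321, 125^8≡100, 125^16≡70, 125^32≡266, 125^64≡253 (mod 331).
125^83 = 125^(64+16+2+1) ≡ 172 (mod 331).
Check: 172² = 29584 ≡ 125 (mod 331). The two roots are 159 and 172.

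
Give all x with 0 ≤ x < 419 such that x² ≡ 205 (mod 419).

Since 419 ≡ 3 (mod 4), a square root of 205 is 205^((419+1)/4) = 205^105 mod 419.
Repeated squaring: 205^2≡125, 205^4≡122, 205^8≡219, 205^16≡195, 205^32≡315, 205^64≡341 (mod 419).
205^105 = 205^(64+32+8+1) ≡ 144 (mod 419).
Check: 144² = 20736 ≡ 205 (mod 419). The two roots are 144 and 275.

144, 275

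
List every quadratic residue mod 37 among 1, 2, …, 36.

1, 3, 4, 7, 9, 10, 11, 12, 16, 21, 25, 26, 27, 28, 30, 33, 34, 36

Square k = 1,…,18 (k and 37−k give the same square):
1²=1, 2²=4, 3²=9, 4²=16, 5²=25, 6²=36, 7²≡12, 8²≡27, 9²≡7, 10²≡26, 11²≡10, 12²≡33, 13²≡21, 14²≡11, 15²≡3, 16²≡34, 17²≡30, 18²≡28 (mod 37).
So the quadratic residues mod 37 are {1, 3, 4, 7, 9, 10, 11, 12, 16, 21, 25, 26, 27, 28, 30, 33, 34, 36}.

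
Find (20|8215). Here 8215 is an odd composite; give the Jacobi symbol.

Pull out 2^2: since 8215 ≡ 7 (mod 8), (2/8215) = +1, so (2/8215)^2 = +1.
Reciprocity: 5 ≡ 1 and 8215 ≡ 3 (mod 4), so (5/8215) = +(8215/5).
Reduce top mod 5: now compute (0/5).
Top reduces to 0: gcd > 1, so the symbol is 0.

0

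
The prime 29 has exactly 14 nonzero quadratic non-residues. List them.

Square k = 1,…,14 (k and 29−k give the same square):
1²=1, 2²=4, 3²=9, 4²=16, 5²=25, 6²≡7, 7²≡20, 8²≡6, 9²≡23, 10²≡13, 11²≡5, 12²≡28, 13²≡24, 14²≡22 (mod 29).
The residues are {1, 4, 5, 6, 7, 9, 13, 16, 20, 22, 23, 24, 25, 28}; the non-residues are the remaining 14 nonzero classes.

2 3 8 10 11 12 14 15 17 18 19 21 26 27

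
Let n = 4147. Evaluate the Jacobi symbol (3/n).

-1

Reciprocity: 3 ≡ 3 and 4147 ≡ 3 (mod 4), so (3/4147) = −(4147/3).
Reduce top mod 3: now compute (1/3).
Reached (1/3) = 1. Collecting the sign flips along the way, the symbol is -1.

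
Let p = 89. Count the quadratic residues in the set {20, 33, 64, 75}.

2

(20/89) = +1 → QR.
(33/89) = -1 → non-residue.
(64/89) = +1 → QR.
(75/89) = -1 → non-residue.
Total quadratic residues among the 4: 2.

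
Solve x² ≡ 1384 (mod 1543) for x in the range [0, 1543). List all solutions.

Since 1543 ≡ 3 (mod 4), a square root of 1384 is 1384^((1543+1)/4) = 1384^386 mod 1543.
Repeated squaring: 1384^2≡593, 1384^4≡1388, 1384^8≡880, 1384^16≡1357, 1384^32≡650, 1384^64≡1261, 1384^128≡831, 1384^256≡840 (mod 1543).
1384^386 = 1384^(256+128+2) ≡ 196 (mod 1543).
Check: 196² = 38416 ≡ 1384 (mod 1543). The two roots are 196 and 1347.

196, 1347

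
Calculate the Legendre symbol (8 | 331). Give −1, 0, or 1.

Euler's criterion: (8/331) ≡ 8^165 (mod 331).
8^2 ≡ 64 (mod 331)
8^4 ≡ 124 (mod 331)
8^8 ≡ 150 (mod 331)
8^16 ≡ 323 (mod 331)
8^32 ≡ 64 (mod 331)
8^64 ≡ 124 (mod 331)
8^128 ≡ 150 (mod 331)
8^165 = 8^(128+32+4+1) ≡ 330 (mod 331).
Result is 330 ≡ −1, so (8/331) = −1.

-1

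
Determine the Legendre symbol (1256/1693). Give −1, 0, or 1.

Pull out 2^3: since 1693 ≡ 5 (mod 8), (2/1693) = -1, so (2/1693)^3 = -1.
Reciprocity: 157 ≡ 1 and 1693 ≡ 1 (mod 4), so (157/1693) = +(1693/157).
Reduce top mod 157: now compute (123/157).
Reciprocity: 123 ≡ 3 and 157 ≡ 1 (mod 4), so (123/157) = +(157/123).
Reduce top mod 123: now compute (34/123).
Pull out 2: since 123 ≡ 3 (mod 8), (2/123) = -1.
Reciprocity: 17 ≡ 1 and 123 ≡ 3 (mod 4), so (17/123) = +(123/17).
Reduce top mod 17: now compute (4/17).
Pull out 2^2: since 17 ≡ 1 (mod 8), (2/17) = +1, so (2/17)^2 = +1.
Reached (1/17) = 1. Collecting the sign flips along the way, the symbol is +1.

1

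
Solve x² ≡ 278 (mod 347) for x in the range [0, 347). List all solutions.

25, 322

Since 347 ≡ 3 (mod 4), a square root of 278 is 278^((347+1)/4) = 278^87 mod 347.
Repeated squaring: 278^2≡250, 278^4≡40, 278^8≡212, 278^16≡181, 278^32≡143, 278^64≡323 (mod 347).
278^87 = 278^(64+16+4+2+1) ≡ 25 (mod 347).
Check: 25² = 625 ≡ 278 (mod 347). The two roots are 25 and 322.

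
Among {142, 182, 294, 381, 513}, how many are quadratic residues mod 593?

(142/593) = +1 → QR.
(182/593) = +1 → QR.
(294/593) = -1 → non-residue.
(381/593) = +1 → QR.
(513/593) = -1 → non-residue.
Total quadratic residues among the 5: 3.

3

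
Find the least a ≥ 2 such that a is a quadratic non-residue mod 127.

(2/127) = +1, so 2 is a residue.
(3/127) = −1, so 3 is the smallest positive non-residue mod 127.

3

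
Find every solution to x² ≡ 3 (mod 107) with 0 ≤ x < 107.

Since 107 ≡ 3 (mod 4), a square root of 3 is 3^((107+1)/4) = 3^27 mod 107.
Repeated squaring: 3^2≡9, 3^4≡81, 3^8≡34, 3^16≡86 (mod 107).
3^27 = 3^(16+8+2+1) ≡ 89 (mod 107).
Check: 89² = 7921 ≡ 3 (mod 107). The two roots are 18 and 89.

18, 89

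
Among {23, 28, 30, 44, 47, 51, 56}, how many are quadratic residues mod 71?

1

(23/71) = -1 → non-residue.
(28/71) = -1 → non-residue.
(30/71) = +1 → QR.
(44/71) = -1 → non-residue.
(47/71) = -1 → non-residue.
(51/71) = -1 → non-residue.
(56/71) = -1 → non-residue.
Total quadratic residues among the 7: 1.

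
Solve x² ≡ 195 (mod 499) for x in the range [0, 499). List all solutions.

131, 368

Since 499 ≡ 3 (mod 4), a square root of 195 is 195^((499+1)/4) = 195^125 mod 499.
Repeated squaring: 195^2≡101, 195^4≡221, 195^8≡438, 195^16≡228, 195^32≡88, 195^64≡259 (mod 499).
195^125 = 195^(64+32+16+8+4+1) ≡ 131 (mod 499).
Check: 131² = 17161 ≡ 195 (mod 499). The two roots are 131 and 368.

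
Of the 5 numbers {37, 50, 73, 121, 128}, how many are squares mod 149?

(37/149) = +1 → QR.
(50/149) = -1 → non-residue.
(73/149) = +1 → QR.
(121/149) = +1 → QR.
(128/149) = -1 → non-residue.
Total quadratic residues among the 5: 3.

3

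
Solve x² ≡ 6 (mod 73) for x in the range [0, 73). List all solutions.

73 ≡ 1 (mod 4), so we find a root by search.
Trying successive values, 15² = 225 ≡ 6 (mod 73). The other root is 73 − 15 = 58.

15, 58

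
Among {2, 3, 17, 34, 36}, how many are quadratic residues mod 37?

(2/37) = -1 → non-residue.
(3/37) = +1 → QR.
(17/37) = -1 → non-residue.
(34/37) = +1 → QR.
(36/37) = +1 → QR.
Total quadratic residues among the 5: 3.

3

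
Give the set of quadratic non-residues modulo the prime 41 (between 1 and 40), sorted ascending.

Square k = 1,…,20 (k and 41−k give the same square):
1²=1, 2²=4, 3²=9, 4²=16, 5²=25, 6²=36, 7²≡8, 8²≡23, 9²≡40, 10²≡18, 11²≡39, 12²≡21, 13²≡5, 14²≡32, 15²≡20, 16²≡10, 17²≡2, 18²≡37, 19²≡33, 20²≡31 (mod 41).
The residues are {1, 2, 4, 5, 8, 9, 10, 16, 18, 20, 21, 23, 25, 31, 32, 33, 36, 37, 39, 40}; the non-residues are the remaining 20 nonzero classes.

3,6,7,11,12,13,14,15,17,19,22,24,26,27,28,29,30,34,35,38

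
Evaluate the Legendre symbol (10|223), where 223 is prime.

Euler's criterion: (10/223) ≡ 10^111 (mod 223).
10^2 ≡ 100 (mod 223)
10^4 ≡ 188 (mod 223)
10^8 ≡ 110 (mod 223)
10^16 ≡ 58 (mod 223)
10^32 ≡ 19 (mod 223)
10^64 ≡ 138 (mod 223)
10^111 = 10^(64+32+8+4+2+1) ≡ 222 (mod 223).
Result is 222 ≡ −1, so (10/223) = −1.

-1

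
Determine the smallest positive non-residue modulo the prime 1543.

3

(2/1543) = +1, so 2 is a residue.
(3/1543) = −1, so 3 is the smallest positive non-residue mod 1543.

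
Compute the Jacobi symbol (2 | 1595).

Pull out 2: since 1595 ≡ 3 (mod 8), (2/1595) = -1.
Reached (1/1595) = 1. Collecting the sign flips along the way, the symbol is -1.

-1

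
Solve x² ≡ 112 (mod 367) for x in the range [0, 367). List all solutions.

179, 188

Since 367 ≡ 3 (mod 4), a square root of 112 is 112^((367+1)/4) = 112^92 mod 367.
Repeated squaring: 112^2≡66, 112^4≡319, 112^8≡102, 112^16≡128, 112^32≡236, 112^64≡279 (mod 367).
112^92 = 112^(64+16+8+4) ≡ 188 (mod 367).
Check: 188² = 35344 ≡ 112 (mod 367). The two roots are 179 and 188.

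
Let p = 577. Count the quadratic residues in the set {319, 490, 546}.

(319/577) = -1 → non-residue.
(490/577) = -1 → non-residue.
(546/577) = +1 → QR.
Total quadratic residues among the 3: 1.

1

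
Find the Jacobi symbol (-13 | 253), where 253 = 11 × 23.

-1

First reduce: -13 ≡ 240 (mod 253).
Pull out 2^4: since 253 ≡ 5 (mod 8), (2/253) = -1, so (2/253)^4 = +1.
Reciprocity: 15 ≡ 3 and 253 ≡ 1 (mod 4), so (15/253) = +(253/15).
Reduce top mod 15: now compute (13/15).
Reciprocity: 13 ≡ 1 and 15 ≡ 3 (mod 4), so (13/15) = +(15/13).
Reduce top mod 13: now compute (2/13).
Pull out 2: since 13 ≡ 5 (mod 8), (2/13) = -1.
Reached (1/13) = 1. Collecting the sign flips along the way, the symbol is -1.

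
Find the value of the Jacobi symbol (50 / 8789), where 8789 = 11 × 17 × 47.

Pull out 2: since 8789 ≡ 5 (mod 8), (2/8789) = -1.
Reciprocity: 25 ≡ 1 and 8789 ≡ 1 (mod 4), so (25/8789) = +(8789/25).
Reduce top mod 25: now compute (14/25).
Pull out 2: since 25 ≡ 1 (mod 8), (2/25) = +1.
Reciprocity: 7 ≡ 3 and 25 ≡ 1 (mod 4), so (7/25) = +(25/7).
Reduce top mod 7: now compute (4/7).
Pull out 2^2: since 7 ≡ 7 (mod 8), (2/7) = +1, so (2/7)^2 = +1.
Reached (1/7) = 1. Collecting the sign flips along the way, the symbol is -1.

-1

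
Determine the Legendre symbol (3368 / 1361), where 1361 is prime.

First reduce: 3368 ≡ 646 (mod 1361).
Pull out 2: since 1361 ≡ 1 (mod 8), (2/1361) = +1.
Reciprocity: 323 ≡ 3 and 1361 ≡ 1 (mod 4), so (323/1361) = +(1361/323).
Reduce top mod 323: now compute (69/323).
Reciprocity: 69 ≡ 1 and 323 ≡ 3 (mod 4), so (69/323) = +(323/69).
Reduce top mod 69: now compute (47/69).
Reciprocity: 47 ≡ 3 and 69 ≡ 1 (mod 4), so (47/69) = +(69/47).
Reduce top mod 47: now compute (22/47).
Pull out 2: since 47 ≡ 7 (mod 8), (2/47) = +1.
Reciprocity: 11 ≡ 3 and 47 ≡ 3 (mod 4), so (11/47) = −(47/11).
Reduce top mod 11: now compute (3/11).
Reciprocity: 3 ≡ 3 and 11 ≡ 3 (mod 4), so (3/11) = −(11/3).
Reduce top mod 3: now compute (2/3).
Pull out 2: since 3 ≡ 3 (mod 8), (2/3) = -1.
Reached (1/3) = 1. Collecting the sign flips along the way, the symbol is -1.

-1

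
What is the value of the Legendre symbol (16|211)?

1

Pull out 2^4: since 211 ≡ 3 (mod 8), (2/211) = -1, so (2/211)^4 = +1.
Reached (1/211) = 1. Collecting the sign flips along the way, the symbol is +1.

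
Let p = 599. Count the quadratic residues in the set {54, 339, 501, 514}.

(54/599) = +1 → QR.
(339/599) = -1 → non-residue.
(501/599) = -1 → non-residue.
(514/599) = -1 → non-residue.
Total quadratic residues among the 4: 1.

1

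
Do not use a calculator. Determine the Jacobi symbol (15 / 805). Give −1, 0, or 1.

Reciprocity: 15 ≡ 3 and 805 ≡ 1 (mod 4), so (15/805) = +(805/15).
Reduce top mod 15: now compute (10/15).
Pull out 2: since 15 ≡ 7 (mod 8), (2/15) = +1.
Reciprocity: 5 ≡ 1 and 15 ≡ 3 (mod 4), so (5/15) = +(15/5).
Reduce top mod 5: now compute (0/5).
Top reduces to 0: gcd > 1, so the symbol is 0.

0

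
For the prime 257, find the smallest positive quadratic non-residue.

(2/257) = +1, so 2 is a residue.
(3/257) = −1, so 3 is the smallest positive non-residue mod 257.

3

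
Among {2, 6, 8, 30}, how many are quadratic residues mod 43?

1

(2/43) = -1 → non-residue.
(6/43) = +1 → QR.
(8/43) = -1 → non-residue.
(30/43) = -1 → non-residue.
Total quadratic residues among the 4: 1.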